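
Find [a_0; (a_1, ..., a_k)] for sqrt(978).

[31; (3, 1, 1, 1, 30, 1, 1, 1, 3, 62)]

Write x_i = (sqrt(978) + m_i)/d_i with (m_0, d_0) = (0, 1). a_0 = floor(sqrt(978)) = 31, since 31^2 = 961 <= 978 < 1024 = 32^2.
Iterate m_{i+1} = d_i*a_i - m_i, d_{i+1} = (978 - m_{i+1}^2)/d_i, a_{i+1} = floor((a_0 + m_{i+1})/d_{i+1}):
  m_1 = 1*31 - 0 = 31, d_1 = (978 - 31^2)/1 = 17/1 = 17, a_1 = floor((31 + 31)/17) = 3.
  m_2 = 17*3 - 31 = 20, d_2 = (978 - 20^2)/17 = 578/17 = 34, a_2 = floor((31 + 20)/34) = 1.
  m_3 = 34*1 - 20 = 14, d_3 = (978 - 14^2)/34 = 782/34 = 23, a_3 = floor((31 + 14)/23) = 1.
  m_4 = 23*1 - 14 = 9, d_4 = (978 - 9^2)/23 = 897/23 = 39, a_4 = floor((31 + 9)/39) = 1.
  m_5 = 39*1 - 9 = 30, d_5 = (978 - 30^2)/39 = 78/39 = 2, a_5 = floor((31 + 30)/2) = 30.
  m_6 = 2*30 - 30 = 30, d_6 = (978 - 30^2)/2 = 78/2 = 39, a_6 = floor((31 + 30)/39) = 1.
  m_7 = 39*1 - 30 = 9, d_7 = (978 - 9^2)/39 = 897/39 = 23, a_7 = floor((31 + 9)/23) = 1.
  m_8 = 23*1 - 9 = 14, d_8 = (978 - 14^2)/23 = 782/23 = 34, a_8 = floor((31 + 14)/34) = 1.
  m_9 = 34*1 - 14 = 20, d_9 = (978 - 20^2)/34 = 578/34 = 17, a_9 = floor((31 + 20)/17) = 3.
  m_10 = 17*3 - 20 = 31, d_10 = (978 - 31^2)/17 = 17/17 = 1, a_10 = floor((31 + 31)/1) = 62.
  m_11 = 1*62 - 31 = 31, d_11 = (978 - 31^2)/1 = 17/1 = 17: (m_11, d_11) = (m_1, d_1) = (31, 17), so from here the quotients repeat a_1, ..., a_10; the period length is 10.
Hence the expansion of sqrt(978) is a_0 = 31 followed by the repeating block 3, 1, 1, 1, 30, 1, 1, 1, 3, 62 (period 10).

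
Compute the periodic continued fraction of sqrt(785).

[28; (56)]

Write x_i = (sqrt(785) + m_i)/d_i with (m_0, d_0) = (0, 1). a_0 = floor(sqrt(785)) = 28, since 28^2 = 784 <= 785 < 841 = 29^2.
Iterate m_{i+1} = d_i*a_i - m_i, d_{i+1} = (785 - m_{i+1}^2)/d_i, a_{i+1} = floor((a_0 + m_{i+1})/d_{i+1}):
  m_1 = 1*28 - 0 = 28, d_1 = (785 - 28^2)/1 = 1/1 = 1, a_1 = floor((28 + 28)/1) = 56.
  m_2 = 1*56 - 28 = 28, d_2 = (785 - 28^2)/1 = 1/1 = 1: (m_2, d_2) = (m_1, d_1) = (28, 1), so from here the quotient a_1 repeats; the period length is 1.
Hence the expansion of sqrt(785) is a_0 = 28 followed by the repeating block 56 (period 1).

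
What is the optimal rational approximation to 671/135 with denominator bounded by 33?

164/33

Expand x = 671/135 as a continued fraction with the Euclidean algorithm:
  671 = 4*135 + 131, so a_0 = 4.
  135 = 1*131 + 4, so a_1 = 1.
  131 = 32*4 + 3, so a_2 = 32.
  4 = 1*3 + 1, so a_3 = 1.
  3 = 3*1 + 0, so a_4 = 3.
so x = [4; 1, 32, 1, 3].
Convergents (p_i = a_i*p_{i-1} + p_{i-2}, q_i = a_i*q_{i-1} + q_{i-2} with p_{-2}=0, p_{-1}=1, q_{-2}=1, q_{-1}=0), until the denominator exceeds 33:
  i=0: a_0=4, p_0 = 4*1 + 0 = 4, q_0 = 4*0 + 1 = 1.
  i=1: a_1=1, p_1 = 1*4 + 1 = 5, q_1 = 1*1 + 0 = 1.
  i=2: a_2=32, p_2 = 32*5 + 4 = 164, q_2 = 32*1 + 1 = 33.
  i=3: a_3=1, p_3 = 1*164 + 5 = 169, q_3 = 1*33 + 1 = 34.
q_3 = 34 > 33, so the last convergent with denominator <= 33 is p_2/q_2 = 164/33.
The closest fraction with denominator <= 33 is either p_2/q_2 or the intermediate fraction (k*p_2 + p_1)/(k*q_2 + q_1) with the largest k >= 1 whose denominator stays <= 33; these approach x as k grows, and every other convergent or intermediate fraction in range is farther away.
Largest k: floor((33 - q_1)/q_2) = floor((33 - 1)/33) = 0.
Since k = 0, no intermediate fraction beyond p_2/q_2 has denominator <= 33, so the convergent 164/33 is the closest (its error is |671*33 - 164*135|/(135*33) = 3/4455).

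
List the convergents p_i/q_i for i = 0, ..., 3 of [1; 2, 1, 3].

Using the convergent recurrence p_i = a_i*p_{i-1} + p_{i-2}, q_i = a_i*q_{i-1} + q_{i-2} with p_{-2}=0, p_{-1}=1, q_{-2}=1, q_{-1}=0:
  i=0: a_0=1, p_0 = 1*1 + 0 = 1, q_0 = 1*0 + 1 = 1.
  i=1: a_1=2, p_1 = 2*1 + 1 = 3, q_1 = 2*1 + 0 = 2.
  i=2: a_2=1, p_2 = 1*3 + 1 = 4, q_2 = 1*2 + 1 = 3.
  i=3: a_3=3, p_3 = 3*4 + 3 = 15, q_3 = 3*3 + 2 = 11.

1/1, 3/2, 4/3, 15/11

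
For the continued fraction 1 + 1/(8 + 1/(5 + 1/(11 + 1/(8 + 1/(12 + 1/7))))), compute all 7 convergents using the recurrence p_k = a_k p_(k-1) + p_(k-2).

Using the convergent recurrence p_i = a_i*p_{i-1} + p_{i-2}, q_i = a_i*q_{i-1} + q_{i-2} with p_{-2}=0, p_{-1}=1, q_{-2}=1, q_{-1}=0:
  i=0: a_0=1, p_0 = 1*1 + 0 = 1, q_0 = 1*0 + 1 = 1.
  i=1: a_1=8, p_1 = 8*1 + 1 = 9, q_1 = 8*1 + 0 = 8.
  i=2: a_2=5, p_2 = 5*9 + 1 = 46, q_2 = 5*8 + 1 = 41.
  i=3: a_3=11, p_3 = 11*46 + 9 = 515, q_3 = 11*41 + 8 = 459.
  i=4: a_4=8, p_4 = 8*515 + 46 = 4166, q_4 = 8*459 + 41 = 3713.
  i=5: a_5=12, p_5 = 12*4166 + 515 = 50507, q_5 = 12*3713 + 459 = 45015.
  i=6: a_6=7, p_6 = 7*50507 + 4166 = 357715, q_6 = 7*45015 + 3713 = 318818.

1/1, 9/8, 46/41, 515/459, 4166/3713, 50507/45015, 357715/318818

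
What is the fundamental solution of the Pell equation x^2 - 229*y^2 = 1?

(x, y) = (5848201, 386460)

First expand sqrt(229) as a continued fraction. With x_i = (sqrt(229) + m_i)/d_i and (m_0, d_0) = (0, 1): a_0 = floor(sqrt(229)) = 15, since 15^2 = 225 <= 229 < 256 = 16^2.
Iterate m_{i+1} = d_i*a_i - m_i, d_{i+1} = (229 - m_{i+1}^2)/d_i, a_{i+1} = floor((a_0 + m_{i+1})/d_{i+1}):
  m_1 = 1*15 - 0 = 15, d_1 = (229 - 15^2)/1 = 4/1 = 4, a_1 = floor((15 + 15)/4) = 7.
  m_2 = 4*7 - 15 = 13, d_2 = (229 - 13^2)/4 = 60/4 = 15, a_2 = floor((15 + 13)/15) = 1.
  m_3 = 15*1 - 13 = 2, d_3 = (229 - 2^2)/15 = 225/15 = 15, a_3 = floor((15 + 2)/15) = 1.
  m_4 = 15*1 - 2 = 13, d_4 = (229 - 13^2)/15 = 60/15 = 4, a_4 = floor((15 + 13)/4) = 7.
  m_5 = 4*7 - 13 = 15, d_5 = (229 - 15^2)/4 = 4/4 = 1, a_5 = floor((15 + 15)/1) = 30.
  m_6 = 1*30 - 15 = 15, d_6 = (229 - 15^2)/1 = 4/1 = 4: (m_6, d_6) = (m_1, d_1) = (15, 4), so from here the quotients repeat a_1, ..., a_5; the period length is 5.
So sqrt(229) = [15; (7, 1, 1, 7, 30)] with period length k = 5.
k is odd, so (p_{k-1}, q_{k-1}) only solves x^2 - 229y^2 = -1 and the fundamental solution of x^2 - 229y^2 = 1 is (p_{2k-1}, q_{2k-1}) = (p_9, q_9); compute convergents through index 9, running through the period twice.
Convergents (p_i = a_i*p_{i-1} + p_{i-2}, q_i = a_i*q_{i-1} + q_{i-2} with p_{-2}=0, p_{-1}=1, q_{-2}=1, q_{-1}=0):
  i=0: a_0=15, p_0 = 15*1 + 0 = 15, q_0 = 15*0 + 1 = 1.
  i=1: a_1=7, p_1 = 7*15 + 1 = 106, q_1 = 7*1 + 0 = 7.
  i=2: a_2=1, p_2 = 1*106 + 15 = 121, q_2 = 1*7 + 1 = 8.
  i=3: a_3=1, p_3 = 1*121 + 106 = 227, q_3 = 1*8 + 7 = 15.
  i=4: a_4=7, p_4 = 7*227 + 121 = 1710, q_4 = 7*15 + 8 = 113.
  i=5: a_5=30, p_5 = 30*1710 + 227 = 51527, q_5 = 30*113 + 15 = 3405.
  i=6: a_6=7, p_6 = 7*51527 + 1710 = 362399, q_6 = 7*3405 + 113 = 23948.
  i=7: a_7=1, p_7 = 1*362399 + 51527 = 413926, q_7 = 1*23948 + 3405 = 27353.
  i=8: a_8=1, p_8 = 1*413926 + 362399 = 776325, q_8 = 1*27353 + 23948 = 51301.
  i=9: a_9=7, p_9 = 7*776325 + 413926 = 5848201, q_9 = 7*51301 + 27353 = 386460.
Indeed p_4^2 - 229*q_4^2 = 2924100 - 2924101 = -1, not +1.
Check: 5848201^2 - 229*386460^2 = 34201454936401 - 34201454936400 = 1, so (x, y) = (5848201, 386460) solves the equation, and by the theorem it is the least positive solution.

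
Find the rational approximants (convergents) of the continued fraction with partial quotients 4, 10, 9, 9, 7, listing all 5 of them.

Using the convergent recurrence p_i = a_i*p_{i-1} + p_{i-2}, q_i = a_i*q_{i-1} + q_{i-2} with p_{-2}=0, p_{-1}=1, q_{-2}=1, q_{-1}=0:
  i=0: a_0=4, p_0 = 4*1 + 0 = 4, q_0 = 4*0 + 1 = 1.
  i=1: a_1=10, p_1 = 10*4 + 1 = 41, q_1 = 10*1 + 0 = 10.
  i=2: a_2=9, p_2 = 9*41 + 4 = 373, q_2 = 9*10 + 1 = 91.
  i=3: a_3=9, p_3 = 9*373 + 41 = 3398, q_3 = 9*91 + 10 = 829.
  i=4: a_4=7, p_4 = 7*3398 + 373 = 24159, q_4 = 7*829 + 91 = 5894.

4/1, 41/10, 373/91, 3398/829, 24159/5894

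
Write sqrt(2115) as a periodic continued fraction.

[45; (1, 90)]

Write x_i = (sqrt(2115) + m_i)/d_i with (m_0, d_0) = (0, 1). a_0 = floor(sqrt(2115)) = 45, since 45^2 = 2025 <= 2115 < 2116 = 46^2.
Iterate m_{i+1} = d_i*a_i - m_i, d_{i+1} = (2115 - m_{i+1}^2)/d_i, a_{i+1} = floor((a_0 + m_{i+1})/d_{i+1}):
  m_1 = 1*45 - 0 = 45, d_1 = (2115 - 45^2)/1 = 90/1 = 90, a_1 = floor((45 + 45)/90) = 1.
  m_2 = 90*1 - 45 = 45, d_2 = (2115 - 45^2)/90 = 90/90 = 1, a_2 = floor((45 + 45)/1) = 90.
  m_3 = 1*90 - 45 = 45, d_3 = (2115 - 45^2)/1 = 90/1 = 90: (m_3, d_3) = (m_1, d_1) = (45, 90), so from here the quotients repeat a_1, a_2; the period length is 2.
Hence the expansion of sqrt(2115) is a_0 = 45 followed by the repeating block 1, 90 (period 2).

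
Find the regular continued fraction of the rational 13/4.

[3; 4]

Run the Euclidean algorithm on 13 and 4; the successive quotients are the partial quotients a_0, a_1, ... (each step inverts the fractional part left over by the previous one):
  13 = 3*4 + 1, so a_0 = 3.
  4 = 4*1 + 0, so a_1 = 4.
The remainder reaches 0 after 2 divisions, so the expansion has 2 partial quotients, read off in order.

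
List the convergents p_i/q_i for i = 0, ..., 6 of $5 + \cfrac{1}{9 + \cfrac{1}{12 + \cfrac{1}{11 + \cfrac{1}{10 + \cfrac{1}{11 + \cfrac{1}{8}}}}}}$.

Using the convergent recurrence p_i = a_i*p_{i-1} + p_{i-2}, q_i = a_i*q_{i-1} + q_{i-2} with p_{-2}=0, p_{-1}=1, q_{-2}=1, q_{-1}=0:
  i=0: a_0=5, p_0 = 5*1 + 0 = 5, q_0 = 5*0 + 1 = 1.
  i=1: a_1=9, p_1 = 9*5 + 1 = 46, q_1 = 9*1 + 0 = 9.
  i=2: a_2=12, p_2 = 12*46 + 5 = 557, q_2 = 12*9 + 1 = 109.
  i=3: a_3=11, p_3 = 11*557 + 46 = 6173, q_3 = 11*109 + 9 = 1208.
  i=4: a_4=10, p_4 = 10*6173 + 557 = 62287, q_4 = 10*1208 + 109 = 12189.
  i=5: a_5=11, p_5 = 11*62287 + 6173 = 691330, q_5 = 11*12189 + 1208 = 135287.
  i=6: a_6=8, p_6 = 8*691330 + 62287 = 5592927, q_6 = 8*135287 + 12189 = 1094485.

5/1, 46/9, 557/109, 6173/1208, 62287/12189, 691330/135287, 5592927/1094485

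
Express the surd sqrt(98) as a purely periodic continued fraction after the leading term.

Write x_i = (sqrt(98) + m_i)/d_i with (m_0, d_0) = (0, 1). a_0 = floor(sqrt(98)) = 9, since 9^2 = 81 <= 98 < 100 = 10^2.
Iterate m_{i+1} = d_i*a_i - m_i, d_{i+1} = (98 - m_{i+1}^2)/d_i, a_{i+1} = floor((a_0 + m_{i+1})/d_{i+1}):
  m_1 = 1*9 - 0 = 9, d_1 = (98 - 9^2)/1 = 17/1 = 17, a_1 = floor((9 + 9)/17) = 1.
  m_2 = 17*1 - 9 = 8, d_2 = (98 - 8^2)/17 = 34/17 = 2, a_2 = floor((9 + 8)/2) = 8.
  m_3 = 2*8 - 8 = 8, d_3 = (98 - 8^2)/2 = 34/2 = 17, a_3 = floor((9 + 8)/17) = 1.
  m_4 = 17*1 - 8 = 9, d_4 = (98 - 9^2)/17 = 17/17 = 1, a_4 = floor((9 + 9)/1) = 18.
  m_5 = 1*18 - 9 = 9, d_5 = (98 - 9^2)/1 = 17/1 = 17: (m_5, d_5) = (m_1, d_1) = (9, 17), so from here the quotients repeat a_1, ..., a_4; the period length is 4.
Hence the expansion of sqrt(98) is a_0 = 9 followed by the repeating block 1, 8, 1, 18 (period 4).

[9; (1, 8, 1, 18)]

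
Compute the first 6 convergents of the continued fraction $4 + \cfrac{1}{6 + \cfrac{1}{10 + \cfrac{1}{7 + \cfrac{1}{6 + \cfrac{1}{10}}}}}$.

Using the convergent recurrence p_i = a_i*p_{i-1} + p_{i-2}, q_i = a_i*q_{i-1} + q_{i-2} with p_{-2}=0, p_{-1}=1, q_{-2}=1, q_{-1}=0:
  i=0: a_0=4, p_0 = 4*1 + 0 = 4, q_0 = 4*0 + 1 = 1.
  i=1: a_1=6, p_1 = 6*4 + 1 = 25, q_1 = 6*1 + 0 = 6.
  i=2: a_2=10, p_2 = 10*25 + 4 = 254, q_2 = 10*6 + 1 = 61.
  i=3: a_3=7, p_3 = 7*254 + 25 = 1803, q_3 = 7*61 + 6 = 433.
  i=4: a_4=6, p_4 = 6*1803 + 254 = 11072, q_4 = 6*433 + 61 = 2659.
  i=5: a_5=10, p_5 = 10*11072 + 1803 = 112523, q_5 = 10*2659 + 433 = 27023.

4/1, 25/6, 254/61, 1803/433, 11072/2659, 112523/27023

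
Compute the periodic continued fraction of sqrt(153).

Write x_i = (sqrt(153) + m_i)/d_i with (m_0, d_0) = (0, 1). a_0 = floor(sqrt(153)) = 12, since 12^2 = 144 <= 153 < 169 = 13^2.
Iterate m_{i+1} = d_i*a_i - m_i, d_{i+1} = (153 - m_{i+1}^2)/d_i, a_{i+1} = floor((a_0 + m_{i+1})/d_{i+1}):
  m_1 = 1*12 - 0 = 12, d_1 = (153 - 12^2)/1 = 9/1 = 9, a_1 = floor((12 + 12)/9) = 2.
  m_2 = 9*2 - 12 = 6, d_2 = (153 - 6^2)/9 = 117/9 = 13, a_2 = floor((12 + 6)/13) = 1.
  m_3 = 13*1 - 6 = 7, d_3 = (153 - 7^2)/13 = 104/13 = 8, a_3 = floor((12 + 7)/8) = 2.
  m_4 = 8*2 - 7 = 9, d_4 = (153 - 9^2)/8 = 72/8 = 9, a_4 = floor((12 + 9)/9) = 2.
  m_5 = 9*2 - 9 = 9, d_5 = (153 - 9^2)/9 = 72/9 = 8, a_5 = floor((12 + 9)/8) = 2.
  m_6 = 8*2 - 9 = 7, d_6 = (153 - 7^2)/8 = 104/8 = 13, a_6 = floor((12 + 7)/13) = 1.
  m_7 = 13*1 - 7 = 6, d_7 = (153 - 6^2)/13 = 117/13 = 9, a_7 = floor((12 + 6)/9) = 2.
  m_8 = 9*2 - 6 = 12, d_8 = (153 - 12^2)/9 = 9/9 = 1, a_8 = floor((12 + 12)/1) = 24.
  m_9 = 1*24 - 12 = 12, d_9 = (153 - 12^2)/1 = 9/1 = 9: (m_9, d_9) = (m_1, d_1) = (12, 9), so from here the quotients repeat a_1, ..., a_8; the period length is 8.
Hence the expansion of sqrt(153) is a_0 = 12 followed by the repeating block 2, 1, 2, 2, 2, 1, 2, 24 (period 8).

[12; (2, 1, 2, 2, 2, 1, 2, 24)]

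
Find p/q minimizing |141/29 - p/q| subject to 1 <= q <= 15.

Expand x = 141/29 as a continued fraction with the Euclidean algorithm:
  141 = 4*29 + 25, so a_0 = 4.
  29 = 1*25 + 4, so a_1 = 1.
  25 = 6*4 + 1, so a_2 = 6.
  4 = 4*1 + 0, so a_3 = 4.
so x = [4; 1, 6, 4].
Convergents (p_i = a_i*p_{i-1} + p_{i-2}, q_i = a_i*q_{i-1} + q_{i-2} with p_{-2}=0, p_{-1}=1, q_{-2}=1, q_{-1}=0), until the denominator exceeds 15:
  i=0: a_0=4, p_0 = 4*1 + 0 = 4, q_0 = 4*0 + 1 = 1.
  i=1: a_1=1, p_1 = 1*4 + 1 = 5, q_1 = 1*1 + 0 = 1.
  i=2: a_2=6, p_2 = 6*5 + 4 = 34, q_2 = 6*1 + 1 = 7.
  i=3: a_3=4, p_3 = 4*34 + 5 = 141, q_3 = 4*7 + 1 = 29.
q_3 = 29 > 15, so the last convergent with denominator <= 15 is p_2/q_2 = 34/7.
The closest fraction with denominator <= 15 is either p_2/q_2 or the intermediate fraction (k*p_2 + p_1)/(k*q_2 + q_1) with the largest k >= 1 whose denominator stays <= 15; these approach x as k grows, and every other convergent or intermediate fraction in range is farther away.
Largest k: floor((15 - q_1)/q_2) = floor((15 - 1)/7) = 2.
That gives (2*34 + 5)/(2*7 + 1) = 73/15.
Compare the errors: |x - 34/7| = |141*7 - 34*29|/(29*7) = 1/203, and |x - 73/15| = |141*15 - 73*29|/(29*15) = 2/435.
Cross-multiplying, 2*203 = 406 < 435 = 1*435, so 2/435 is smaller: the intermediate fraction 73/15 is closer to x than 34/7.

73/15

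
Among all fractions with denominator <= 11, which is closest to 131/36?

40/11

Expand x = 131/36 as a continued fraction with the Euclidean algorithm:
  131 = 3*36 + 23, so a_0 = 3.
  36 = 1*23 + 13, so a_1 = 1.
  23 = 1*13 + 10, so a_2 = 1.
  13 = 1*10 + 3, so a_3 = 1.
  10 = 3*3 + 1, so a_4 = 3.
  3 = 3*1 + 0, so a_5 = 3.
so x = [3; 1, 1, 1, 3, 3].
Convergents (p_i = a_i*p_{i-1} + p_{i-2}, q_i = a_i*q_{i-1} + q_{i-2} with p_{-2}=0, p_{-1}=1, q_{-2}=1, q_{-1}=0), until the denominator exceeds 11:
  i=0: a_0=3, p_0 = 3*1 + 0 = 3, q_0 = 3*0 + 1 = 1.
  i=1: a_1=1, p_1 = 1*3 + 1 = 4, q_1 = 1*1 + 0 = 1.
  i=2: a_2=1, p_2 = 1*4 + 3 = 7, q_2 = 1*1 + 1 = 2.
  i=3: a_3=1, p_3 = 1*7 + 4 = 11, q_3 = 1*2 + 1 = 3.
  i=4: a_4=3, p_4 = 3*11 + 7 = 40, q_4 = 3*3 + 2 = 11.
  i=5: a_5=3, p_5 = 3*40 + 11 = 131, q_5 = 3*11 + 3 = 36.
q_5 = 36 > 11, so the last convergent with denominator <= 11 is p_4/q_4 = 40/11.
The closest fraction with denominator <= 11 is either p_4/q_4 or the intermediate fraction (k*p_4 + p_3)/(k*q_4 + q_3) with the largest k >= 1 whose denominator stays <= 11; these approach x as k grows, and every other convergent or intermediate fraction in range is farther away.
Largest k: floor((11 - q_3)/q_4) = floor((11 - 3)/11) = 0.
Since k = 0, no intermediate fraction beyond p_4/q_4 has denominator <= 11, so the convergent 40/11 is the closest (its error is |131*11 - 40*36|/(36*11) = 1/396).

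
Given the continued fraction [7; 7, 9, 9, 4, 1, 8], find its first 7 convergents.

7/1, 50/7, 457/64, 4163/583, 17109/2396, 21272/2979, 187285/26228

Using the convergent recurrence p_i = a_i*p_{i-1} + p_{i-2}, q_i = a_i*q_{i-1} + q_{i-2} with p_{-2}=0, p_{-1}=1, q_{-2}=1, q_{-1}=0:
  i=0: a_0=7, p_0 = 7*1 + 0 = 7, q_0 = 7*0 + 1 = 1.
  i=1: a_1=7, p_1 = 7*7 + 1 = 50, q_1 = 7*1 + 0 = 7.
  i=2: a_2=9, p_2 = 9*50 + 7 = 457, q_2 = 9*7 + 1 = 64.
  i=3: a_3=9, p_3 = 9*457 + 50 = 4163, q_3 = 9*64 + 7 = 583.
  i=4: a_4=4, p_4 = 4*4163 + 457 = 17109, q_4 = 4*583 + 64 = 2396.
  i=5: a_5=1, p_5 = 1*17109 + 4163 = 21272, q_5 = 1*2396 + 583 = 2979.
  i=6: a_6=8, p_6 = 8*21272 + 17109 = 187285, q_6 = 8*2979 + 2396 = 26228.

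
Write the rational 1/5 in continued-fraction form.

[0; 5]

Run the Euclidean algorithm on 1 and 5; the successive quotients are the partial quotients a_0, a_1, ... (each step inverts the fractional part left over by the previous one):
  1 = 0*5 + 1, so a_0 = 0.
  5 = 5*1 + 0, so a_1 = 5.
The remainder reaches 0 after 2 divisions, so the expansion has 2 partial quotients, read off in order.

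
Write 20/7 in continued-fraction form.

Run the Euclidean algorithm on 20 and 7; the successive quotients are the partial quotients a_0, a_1, ... (each step inverts the fractional part left over by the previous one):
  20 = 2*7 + 6, so a_0 = 2.
  7 = 1*6 + 1, so a_1 = 1.
  6 = 6*1 + 0, so a_2 = 6.
The remainder reaches 0 after 3 divisions, so the expansion has 3 partial quotients, read off in order.

[2; 1, 6]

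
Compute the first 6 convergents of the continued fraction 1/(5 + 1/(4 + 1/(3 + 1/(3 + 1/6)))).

0/1, 1/5, 4/21, 13/68, 43/225, 271/1418

Using the convergent recurrence p_i = a_i*p_{i-1} + p_{i-2}, q_i = a_i*q_{i-1} + q_{i-2} with p_{-2}=0, p_{-1}=1, q_{-2}=1, q_{-1}=0:
  i=0: a_0=0, p_0 = 0*1 + 0 = 0, q_0 = 0*0 + 1 = 1.
  i=1: a_1=5, p_1 = 5*0 + 1 = 1, q_1 = 5*1 + 0 = 5.
  i=2: a_2=4, p_2 = 4*1 + 0 = 4, q_2 = 4*5 + 1 = 21.
  i=3: a_3=3, p_3 = 3*4 + 1 = 13, q_3 = 3*21 + 5 = 68.
  i=4: a_4=3, p_4 = 3*13 + 4 = 43, q_4 = 3*68 + 21 = 225.
  i=5: a_5=6, p_5 = 6*43 + 13 = 271, q_5 = 6*225 + 68 = 1418.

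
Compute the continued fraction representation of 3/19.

Run the Euclidean algorithm on 3 and 19; the successive quotients are the partial quotients a_0, a_1, ... (each step inverts the fractional part left over by the previous one):
  3 = 0*19 + 3, so a_0 = 0.
  19 = 6*3 + 1, so a_1 = 6.
  3 = 3*1 + 0, so a_2 = 3.
The remainder reaches 0 after 3 divisions, so the expansion has 3 partial quotients, read off in order.

[0; 6, 3]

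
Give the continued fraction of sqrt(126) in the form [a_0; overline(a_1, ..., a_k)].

[11; overline(4, 2, 4, 22)]

Write x_i = (sqrt(126) + m_i)/d_i with (m_0, d_0) = (0, 1). a_0 = floor(sqrt(126)) = 11, since 11^2 = 121 <= 126 < 144 = 12^2.
Iterate m_{i+1} = d_i*a_i - m_i, d_{i+1} = (126 - m_{i+1}^2)/d_i, a_{i+1} = floor((a_0 + m_{i+1})/d_{i+1}):
  m_1 = 1*11 - 0 = 11, d_1 = (126 - 11^2)/1 = 5/1 = 5, a_1 = floor((11 + 11)/5) = 4.
  m_2 = 5*4 - 11 = 9, d_2 = (126 - 9^2)/5 = 45/5 = 9, a_2 = floor((11 + 9)/9) = 2.
  m_3 = 9*2 - 9 = 9, d_3 = (126 - 9^2)/9 = 45/9 = 5, a_3 = floor((11 + 9)/5) = 4.
  m_4 = 5*4 - 9 = 11, d_4 = (126 - 11^2)/5 = 5/5 = 1, a_4 = floor((11 + 11)/1) = 22.
  m_5 = 1*22 - 11 = 11, d_5 = (126 - 11^2)/1 = 5/1 = 5: (m_5, d_5) = (m_1, d_1) = (11, 5), so from here the quotients repeat a_1, ..., a_4; the period length is 4.
Hence the expansion of sqrt(126) is a_0 = 11 followed by the repeating block 4, 2, 4, 22 (period 4).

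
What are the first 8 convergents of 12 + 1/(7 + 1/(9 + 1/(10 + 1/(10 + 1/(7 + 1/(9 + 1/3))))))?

12/1, 85/7, 777/64, 7855/647, 79327/6534, 563144/46385, 5147623/423999, 16006013/1318382

Using the convergent recurrence p_i = a_i*p_{i-1} + p_{i-2}, q_i = a_i*q_{i-1} + q_{i-2} with p_{-2}=0, p_{-1}=1, q_{-2}=1, q_{-1}=0:
  i=0: a_0=12, p_0 = 12*1 + 0 = 12, q_0 = 12*0 + 1 = 1.
  i=1: a_1=7, p_1 = 7*12 + 1 = 85, q_1 = 7*1 + 0 = 7.
  i=2: a_2=9, p_2 = 9*85 + 12 = 777, q_2 = 9*7 + 1 = 64.
  i=3: a_3=10, p_3 = 10*777 + 85 = 7855, q_3 = 10*64 + 7 = 647.
  i=4: a_4=10, p_4 = 10*7855 + 777 = 79327, q_4 = 10*647 + 64 = 6534.
  i=5: a_5=7, p_5 = 7*79327 + 7855 = 563144, q_5 = 7*6534 + 647 = 46385.
  i=6: a_6=9, p_6 = 9*563144 + 79327 = 5147623, q_6 = 9*46385 + 6534 = 423999.
  i=7: a_7=3, p_7 = 3*5147623 + 563144 = 16006013, q_7 = 3*423999 + 46385 = 1318382.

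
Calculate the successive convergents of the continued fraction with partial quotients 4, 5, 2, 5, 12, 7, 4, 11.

4/1, 21/5, 46/11, 251/60, 3058/731, 21657/5177, 89686/21439, 1008203/241006

Using the convergent recurrence p_i = a_i*p_{i-1} + p_{i-2}, q_i = a_i*q_{i-1} + q_{i-2} with p_{-2}=0, p_{-1}=1, q_{-2}=1, q_{-1}=0:
  i=0: a_0=4, p_0 = 4*1 + 0 = 4, q_0 = 4*0 + 1 = 1.
  i=1: a_1=5, p_1 = 5*4 + 1 = 21, q_1 = 5*1 + 0 = 5.
  i=2: a_2=2, p_2 = 2*21 + 4 = 46, q_2 = 2*5 + 1 = 11.
  i=3: a_3=5, p_3 = 5*46 + 21 = 251, q_3 = 5*11 + 5 = 60.
  i=4: a_4=12, p_4 = 12*251 + 46 = 3058, q_4 = 12*60 + 11 = 731.
  i=5: a_5=7, p_5 = 7*3058 + 251 = 21657, q_5 = 7*731 + 60 = 5177.
  i=6: a_6=4, p_6 = 4*21657 + 3058 = 89686, q_6 = 4*5177 + 731 = 21439.
  i=7: a_7=11, p_7 = 11*89686 + 21657 = 1008203, q_7 = 11*21439 + 5177 = 241006.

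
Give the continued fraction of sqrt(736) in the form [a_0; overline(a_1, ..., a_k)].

[27; overline(7, 1, 2, 1, 2, 1, 7, 54)]

Write x_i = (sqrt(736) + m_i)/d_i with (m_0, d_0) = (0, 1). a_0 = floor(sqrt(736)) = 27, since 27^2 = 729 <= 736 < 784 = 28^2.
Iterate m_{i+1} = d_i*a_i - m_i, d_{i+1} = (736 - m_{i+1}^2)/d_i, a_{i+1} = floor((a_0 + m_{i+1})/d_{i+1}):
  m_1 = 1*27 - 0 = 27, d_1 = (736 - 27^2)/1 = 7/1 = 7, a_1 = floor((27 + 27)/7) = 7.
  m_2 = 7*7 - 27 = 22, d_2 = (736 - 22^2)/7 = 252/7 = 36, a_2 = floor((27 + 22)/36) = 1.
  m_3 = 36*1 - 22 = 14, d_3 = (736 - 14^2)/36 = 540/36 = 15, a_3 = floor((27 + 14)/15) = 2.
  m_4 = 15*2 - 14 = 16, d_4 = (736 - 16^2)/15 = 480/15 = 32, a_4 = floor((27 + 16)/32) = 1.
  m_5 = 32*1 - 16 = 16, d_5 = (736 - 16^2)/32 = 480/32 = 15, a_5 = floor((27 + 16)/15) = 2.
  m_6 = 15*2 - 16 = 14, d_6 = (736 - 14^2)/15 = 540/15 = 36, a_6 = floor((27 + 14)/36) = 1.
  m_7 = 36*1 - 14 = 22, d_7 = (736 - 22^2)/36 = 252/36 = 7, a_7 = floor((27 + 22)/7) = 7.
  m_8 = 7*7 - 22 = 27, d_8 = (736 - 27^2)/7 = 7/7 = 1, a_8 = floor((27 + 27)/1) = 54.
  m_9 = 1*54 - 27 = 27, d_9 = (736 - 27^2)/1 = 7/1 = 7: (m_9, d_9) = (m_1, d_1) = (27, 7), so from here the quotients repeat a_1, ..., a_8; the period length is 8.
Hence the expansion of sqrt(736) is a_0 = 27 followed by the repeating block 7, 1, 2, 1, 2, 1, 7, 54 (period 8).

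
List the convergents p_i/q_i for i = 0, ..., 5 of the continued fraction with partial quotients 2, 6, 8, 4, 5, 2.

2/1, 13/6, 106/49, 437/202, 2291/1059, 5019/2320

Using the convergent recurrence p_i = a_i*p_{i-1} + p_{i-2}, q_i = a_i*q_{i-1} + q_{i-2} with p_{-2}=0, p_{-1}=1, q_{-2}=1, q_{-1}=0:
  i=0: a_0=2, p_0 = 2*1 + 0 = 2, q_0 = 2*0 + 1 = 1.
  i=1: a_1=6, p_1 = 6*2 + 1 = 13, q_1 = 6*1 + 0 = 6.
  i=2: a_2=8, p_2 = 8*13 + 2 = 106, q_2 = 8*6 + 1 = 49.
  i=3: a_3=4, p_3 = 4*106 + 13 = 437, q_3 = 4*49 + 6 = 202.
  i=4: a_4=5, p_4 = 5*437 + 106 = 2291, q_4 = 5*202 + 49 = 1059.
  i=5: a_5=2, p_5 = 2*2291 + 437 = 5019, q_5 = 2*1059 + 202 = 2320.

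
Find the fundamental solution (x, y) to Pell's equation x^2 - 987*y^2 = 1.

(x, y) = (377, 12)

First expand sqrt(987) as a continued fraction. With x_i = (sqrt(987) + m_i)/d_i and (m_0, d_0) = (0, 1): a_0 = floor(sqrt(987)) = 31, since 31^2 = 961 <= 987 < 1024 = 32^2.
Iterate m_{i+1} = d_i*a_i - m_i, d_{i+1} = (987 - m_{i+1}^2)/d_i, a_{i+1} = floor((a_0 + m_{i+1})/d_{i+1}):
  m_1 = 1*31 - 0 = 31, d_1 = (987 - 31^2)/1 = 26/1 = 26, a_1 = floor((31 + 31)/26) = 2.
  m_2 = 26*2 - 31 = 21, d_2 = (987 - 21^2)/26 = 546/26 = 21, a_2 = floor((31 + 21)/21) = 2.
  m_3 = 21*2 - 21 = 21, d_3 = (987 - 21^2)/21 = 546/21 = 26, a_3 = floor((31 + 21)/26) = 2.
  m_4 = 26*2 - 21 = 31, d_4 = (987 - 31^2)/26 = 26/26 = 1, a_4 = floor((31 + 31)/1) = 62.
  m_5 = 1*62 - 31 = 31, d_5 = (987 - 31^2)/1 = 26/1 = 26: (m_5, d_5) = (m_1, d_1) = (31, 26), so from here the quotients repeat a_1, ..., a_4; the period length is 4.
So sqrt(987) = [31; (2, 2, 2, 62)] with period length k = 4.
k is even, so the fundamental solution of x^2 - 987y^2 = 1 is (p_{k-1}, q_{k-1}) = (p_3, q_3); compute convergents through index 3.
Convergents (p_i = a_i*p_{i-1} + p_{i-2}, q_i = a_i*q_{i-1} + q_{i-2} with p_{-2}=0, p_{-1}=1, q_{-2}=1, q_{-1}=0):
  i=0: a_0=31, p_0 = 31*1 + 0 = 31, q_0 = 31*0 + 1 = 1.
  i=1: a_1=2, p_1 = 2*31 + 1 = 63, q_1 = 2*1 + 0 = 2.
  i=2: a_2=2, p_2 = 2*63 + 31 = 157, q_2 = 2*2 + 1 = 5.
  i=3: a_3=2, p_3 = 2*157 + 63 = 377, q_3 = 2*5 + 2 = 12.
Check: 377^2 - 987*12^2 = 142129 - 142128 = 1, so (x, y) = (377, 12) solves the equation, and by the theorem it is the least positive solution.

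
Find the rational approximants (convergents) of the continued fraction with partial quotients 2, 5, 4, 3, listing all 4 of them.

2/1, 11/5, 46/21, 149/68

Using the convergent recurrence p_i = a_i*p_{i-1} + p_{i-2}, q_i = a_i*q_{i-1} + q_{i-2} with p_{-2}=0, p_{-1}=1, q_{-2}=1, q_{-1}=0:
  i=0: a_0=2, p_0 = 2*1 + 0 = 2, q_0 = 2*0 + 1 = 1.
  i=1: a_1=5, p_1 = 5*2 + 1 = 11, q_1 = 5*1 + 0 = 5.
  i=2: a_2=4, p_2 = 4*11 + 2 = 46, q_2 = 4*5 + 1 = 21.
  i=3: a_3=3, p_3 = 3*46 + 11 = 149, q_3 = 3*21 + 5 = 68.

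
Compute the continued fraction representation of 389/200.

Run the Euclidean algorithm on 389 and 200; the successive quotients are the partial quotients a_0, a_1, ... (each step inverts the fractional part left over by the previous one):
  389 = 1*200 + 189, so a_0 = 1.
  200 = 1*189 + 11, so a_1 = 1.
  189 = 17*11 + 2, so a_2 = 17.
  11 = 5*2 + 1, so a_3 = 5.
  2 = 2*1 + 0, so a_4 = 2.
The remainder reaches 0 after 5 divisions, so the expansion has 5 partial quotients, read off in order.

[1; 1, 17, 5, 2]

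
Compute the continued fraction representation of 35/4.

Run the Euclidean algorithm on 35 and 4; the successive quotients are the partial quotients a_0, a_1, ... (each step inverts the fractional part left over by the previous one):
  35 = 8*4 + 3, so a_0 = 8.
  4 = 1*3 + 1, so a_1 = 1.
  3 = 3*1 + 0, so a_2 = 3.
The remainder reaches 0 after 3 divisions, so the expansion has 3 partial quotients, read off in order.

[8; 1, 3]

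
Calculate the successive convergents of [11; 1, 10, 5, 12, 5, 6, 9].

11/1, 12/1, 131/11, 667/56, 8135/683, 41342/3471, 256187/21509, 2347025/197052

Using the convergent recurrence p_i = a_i*p_{i-1} + p_{i-2}, q_i = a_i*q_{i-1} + q_{i-2} with p_{-2}=0, p_{-1}=1, q_{-2}=1, q_{-1}=0:
  i=0: a_0=11, p_0 = 11*1 + 0 = 11, q_0 = 11*0 + 1 = 1.
  i=1: a_1=1, p_1 = 1*11 + 1 = 12, q_1 = 1*1 + 0 = 1.
  i=2: a_2=10, p_2 = 10*12 + 11 = 131, q_2 = 10*1 + 1 = 11.
  i=3: a_3=5, p_3 = 5*131 + 12 = 667, q_3 = 5*11 + 1 = 56.
  i=4: a_4=12, p_4 = 12*667 + 131 = 8135, q_4 = 12*56 + 11 = 683.
  i=5: a_5=5, p_5 = 5*8135 + 667 = 41342, q_5 = 5*683 + 56 = 3471.
  i=6: a_6=6, p_6 = 6*41342 + 8135 = 256187, q_6 = 6*3471 + 683 = 21509.
  i=7: a_7=9, p_7 = 9*256187 + 41342 = 2347025, q_7 = 9*21509 + 3471 = 197052.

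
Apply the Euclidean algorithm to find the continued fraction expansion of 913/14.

[65; 4, 1, 2]

Run the Euclidean algorithm on 913 and 14; the successive quotients are the partial quotients a_0, a_1, ... (each step inverts the fractional part left over by the previous one):
  913 = 65*14 + 3, so a_0 = 65.
  14 = 4*3 + 2, so a_1 = 4.
  3 = 1*2 + 1, so a_2 = 1.
  2 = 2*1 + 0, so a_3 = 2.
The remainder reaches 0 after 4 divisions, so the expansion has 4 partial quotients, read off in order.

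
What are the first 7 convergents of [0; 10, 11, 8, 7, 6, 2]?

Using the convergent recurrence p_i = a_i*p_{i-1} + p_{i-2}, q_i = a_i*q_{i-1} + q_{i-2} with p_{-2}=0, p_{-1}=1, q_{-2}=1, q_{-1}=0:
  i=0: a_0=0, p_0 = 0*1 + 0 = 0, q_0 = 0*0 + 1 = 1.
  i=1: a_1=10, p_1 = 10*0 + 1 = 1, q_1 = 10*1 + 0 = 10.
  i=2: a_2=11, p_2 = 11*1 + 0 = 11, q_2 = 11*10 + 1 = 111.
  i=3: a_3=8, p_3 = 8*11 + 1 = 89, q_3 = 8*111 + 10 = 898.
  i=4: a_4=7, p_4 = 7*89 + 11 = 634, q_4 = 7*898 + 111 = 6397.
  i=5: a_5=6, p_5 = 6*634 + 89 = 3893, q_5 = 6*6397 + 898 = 39280.
  i=6: a_6=2, p_6 = 2*3893 + 634 = 8420, q_6 = 2*39280 + 6397 = 84957.

0/1, 1/10, 11/111, 89/898, 634/6397, 3893/39280, 8420/84957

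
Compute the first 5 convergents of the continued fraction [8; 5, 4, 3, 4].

Using the convergent recurrence p_i = a_i*p_{i-1} + p_{i-2}, q_i = a_i*q_{i-1} + q_{i-2} with p_{-2}=0, p_{-1}=1, q_{-2}=1, q_{-1}=0:
  i=0: a_0=8, p_0 = 8*1 + 0 = 8, q_0 = 8*0 + 1 = 1.
  i=1: a_1=5, p_1 = 5*8 + 1 = 41, q_1 = 5*1 + 0 = 5.
  i=2: a_2=4, p_2 = 4*41 + 8 = 172, q_2 = 4*5 + 1 = 21.
  i=3: a_3=3, p_3 = 3*172 + 41 = 557, q_3 = 3*21 + 5 = 68.
  i=4: a_4=4, p_4 = 4*557 + 172 = 2400, q_4 = 4*68 + 21 = 293.

8/1, 41/5, 172/21, 557/68, 2400/293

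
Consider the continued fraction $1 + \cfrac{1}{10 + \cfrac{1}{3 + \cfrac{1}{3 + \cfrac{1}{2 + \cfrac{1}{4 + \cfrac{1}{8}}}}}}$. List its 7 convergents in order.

1/1, 11/10, 34/31, 113/103, 260/237, 1153/1051, 9484/8645

Using the convergent recurrence p_i = a_i*p_{i-1} + p_{i-2}, q_i = a_i*q_{i-1} + q_{i-2} with p_{-2}=0, p_{-1}=1, q_{-2}=1, q_{-1}=0:
  i=0: a_0=1, p_0 = 1*1 + 0 = 1, q_0 = 1*0 + 1 = 1.
  i=1: a_1=10, p_1 = 10*1 + 1 = 11, q_1 = 10*1 + 0 = 10.
  i=2: a_2=3, p_2 = 3*11 + 1 = 34, q_2 = 3*10 + 1 = 31.
  i=3: a_3=3, p_3 = 3*34 + 11 = 113, q_3 = 3*31 + 10 = 103.
  i=4: a_4=2, p_4 = 2*113 + 34 = 260, q_4 = 2*103 + 31 = 237.
  i=5: a_5=4, p_5 = 4*260 + 113 = 1153, q_5 = 4*237 + 103 = 1051.
  i=6: a_6=8, p_6 = 8*1153 + 260 = 9484, q_6 = 8*1051 + 237 = 8645.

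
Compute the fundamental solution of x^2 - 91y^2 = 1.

(x, y) = (1574, 165)

First expand sqrt(91) as a continued fraction. With x_i = (sqrt(91) + m_i)/d_i and (m_0, d_0) = (0, 1): a_0 = floor(sqrt(91)) = 9, since 9^2 = 81 <= 91 < 100 = 10^2.
Iterate m_{i+1} = d_i*a_i - m_i, d_{i+1} = (91 - m_{i+1}^2)/d_i, a_{i+1} = floor((a_0 + m_{i+1})/d_{i+1}):
  m_1 = 1*9 - 0 = 9, d_1 = (91 - 9^2)/1 = 10/1 = 10, a_1 = floor((9 + 9)/10) = 1.
  m_2 = 10*1 - 9 = 1, d_2 = (91 - 1^2)/10 = 90/10 = 9, a_2 = floor((9 + 1)/9) = 1.
  m_3 = 9*1 - 1 = 8, d_3 = (91 - 8^2)/9 = 27/9 = 3, a_3 = floor((9 + 8)/3) = 5.
  m_4 = 3*5 - 8 = 7, d_4 = (91 - 7^2)/3 = 42/3 = 14, a_4 = floor((9 + 7)/14) = 1.
  m_5 = 14*1 - 7 = 7, d_5 = (91 - 7^2)/14 = 42/14 = 3, a_5 = floor((9 + 7)/3) = 5.
  m_6 = 3*5 - 7 = 8, d_6 = (91 - 8^2)/3 = 27/3 = 9, a_6 = floor((9 + 8)/9) = 1.
  m_7 = 9*1 - 8 = 1, d_7 = (91 - 1^2)/9 = 90/9 = 10, a_7 = floor((9 + 1)/10) = 1.
  m_8 = 10*1 - 1 = 9, d_8 = (91 - 9^2)/10 = 10/10 = 1, a_8 = floor((9 + 9)/1) = 18.
  m_9 = 1*18 - 9 = 9, d_9 = (91 - 9^2)/1 = 10/1 = 10: (m_9, d_9) = (m_1, d_1) = (9, 10), so from here the quotients repeat a_1, ..., a_8; the period length is 8.
So sqrt(91) = [9; (1, 1, 5, 1, 5, 1, 1, 18)] with period length k = 8.
k is even, so the fundamental solution of x^2 - 91y^2 = 1 is (p_{k-1}, q_{k-1}) = (p_7, q_7); compute convergents through index 7.
Convergents (p_i = a_i*p_{i-1} + p_{i-2}, q_i = a_i*q_{i-1} + q_{i-2} with p_{-2}=0, p_{-1}=1, q_{-2}=1, q_{-1}=0):
  i=0: a_0=9, p_0 = 9*1 + 0 = 9, q_0 = 9*0 + 1 = 1.
  i=1: a_1=1, p_1 = 1*9 + 1 = 10, q_1 = 1*1 + 0 = 1.
  i=2: a_2=1, p_2 = 1*10 + 9 = 19, q_2 = 1*1 + 1 = 2.
  i=3: a_3=5, p_3 = 5*19 + 10 = 105, q_3 = 5*2 + 1 = 11.
  i=4: a_4=1, p_4 = 1*105 + 19 = 124, q_4 = 1*11 + 2 = 13.
  i=5: a_5=5, p_5 = 5*124 + 105 = 725, q_5 = 5*13 + 11 = 76.
  i=6: a_6=1, p_6 = 1*725 + 124 = 849, q_6 = 1*76 + 13 = 89.
  i=7: a_7=1, p_7 = 1*849 + 725 = 1574, q_7 = 1*89 + 76 = 165.
Check: 1574^2 - 91*165^2 = 2477476 - 2477475 = 1, so (x, y) = (1574, 165) solves the equation, and by the theorem it is the least positive solution.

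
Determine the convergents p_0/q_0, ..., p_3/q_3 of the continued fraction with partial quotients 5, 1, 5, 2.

5/1, 6/1, 35/6, 76/13

Using the convergent recurrence p_i = a_i*p_{i-1} + p_{i-2}, q_i = a_i*q_{i-1} + q_{i-2} with p_{-2}=0, p_{-1}=1, q_{-2}=1, q_{-1}=0:
  i=0: a_0=5, p_0 = 5*1 + 0 = 5, q_0 = 5*0 + 1 = 1.
  i=1: a_1=1, p_1 = 1*5 + 1 = 6, q_1 = 1*1 + 0 = 1.
  i=2: a_2=5, p_2 = 5*6 + 5 = 35, q_2 = 5*1 + 1 = 6.
  i=3: a_3=2, p_3 = 2*35 + 6 = 76, q_3 = 2*6 + 1 = 13.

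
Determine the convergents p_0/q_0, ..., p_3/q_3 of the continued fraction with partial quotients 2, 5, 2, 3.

2/1, 11/5, 24/11, 83/38

Using the convergent recurrence p_i = a_i*p_{i-1} + p_{i-2}, q_i = a_i*q_{i-1} + q_{i-2} with p_{-2}=0, p_{-1}=1, q_{-2}=1, q_{-1}=0:
  i=0: a_0=2, p_0 = 2*1 + 0 = 2, q_0 = 2*0 + 1 = 1.
  i=1: a_1=5, p_1 = 5*2 + 1 = 11, q_1 = 5*1 + 0 = 5.
  i=2: a_2=2, p_2 = 2*11 + 2 = 24, q_2 = 2*5 + 1 = 11.
  i=3: a_3=3, p_3 = 3*24 + 11 = 83, q_3 = 3*11 + 5 = 38.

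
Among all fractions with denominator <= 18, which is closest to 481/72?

Expand x = 481/72 as a continued fraction with the Euclidean algorithm:
  481 = 6*72 + 49, so a_0 = 6.
  72 = 1*49 + 23, so a_1 = 1.
  49 = 2*23 + 3, so a_2 = 2.
  23 = 7*3 + 2, so a_3 = 7.
  3 = 1*2 + 1, so a_4 = 1.
  2 = 2*1 + 0, so a_5 = 2.
so x = [6; 1, 2, 7, 1, 2].
Convergents (p_i = a_i*p_{i-1} + p_{i-2}, q_i = a_i*q_{i-1} + q_{i-2} with p_{-2}=0, p_{-1}=1, q_{-2}=1, q_{-1}=0), until the denominator exceeds 18:
  i=0: a_0=6, p_0 = 6*1 + 0 = 6, q_0 = 6*0 + 1 = 1.
  i=1: a_1=1, p_1 = 1*6 + 1 = 7, q_1 = 1*1 + 0 = 1.
  i=2: a_2=2, p_2 = 2*7 + 6 = 20, q_2 = 2*1 + 1 = 3.
  i=3: a_3=7, p_3 = 7*20 + 7 = 147, q_3 = 7*3 + 1 = 22.
q_3 = 22 > 18, so the last convergent with denominator <= 18 is p_2/q_2 = 20/3.
The closest fraction with denominator <= 18 is either p_2/q_2 or the intermediate fraction (k*p_2 + p_1)/(k*q_2 + q_1) with the largest k >= 1 whose denominator stays <= 18; these approach x as k grows, and every other convergent or intermediate fraction in range is farther away.
Largest k: floor((18 - q_1)/q_2) = floor((18 - 1)/3) = 5.
That gives (5*20 + 7)/(5*3 + 1) = 107/16.
Compare the errors: |x - 20/3| = |481*3 - 20*72|/(72*3) = 3/216, and |x - 107/16| = |481*16 - 107*72|/(72*16) = 8/1152.
Cross-multiplying, 8*216 = 1728 < 3456 = 3*1152, so 8/1152 is smaller: the intermediate fraction 107/16 is closer to x than 20/3.

107/16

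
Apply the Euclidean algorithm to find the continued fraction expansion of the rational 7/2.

[3; 2]

Run the Euclidean algorithm on 7 and 2; the successive quotients are the partial quotients a_0, a_1, ... (each step inverts the fractional part left over by the previous one):
  7 = 3*2 + 1, so a_0 = 3.
  2 = 2*1 + 0, so a_1 = 2.
The remainder reaches 0 after 2 divisions, so the expansion has 2 partial quotients, read off in order.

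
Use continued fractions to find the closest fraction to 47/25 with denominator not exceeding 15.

Expand x = 47/25 as a continued fraction with the Euclidean algorithm:
  47 = 1*25 + 22, so a_0 = 1.
  25 = 1*22 + 3, so a_1 = 1.
  22 = 7*3 + 1, so a_2 = 7.
  3 = 3*1 + 0, so a_3 = 3.
so x = [1; 1, 7, 3].
Convergents (p_i = a_i*p_{i-1} + p_{i-2}, q_i = a_i*q_{i-1} + q_{i-2} with p_{-2}=0, p_{-1}=1, q_{-2}=1, q_{-1}=0), until the denominator exceeds 15:
  i=0: a_0=1, p_0 = 1*1 + 0 = 1, q_0 = 1*0 + 1 = 1.
  i=1: a_1=1, p_1 = 1*1 + 1 = 2, q_1 = 1*1 + 0 = 1.
  i=2: a_2=7, p_2 = 7*2 + 1 = 15, q_2 = 7*1 + 1 = 8.
  i=3: a_3=3, p_3 = 3*15 + 2 = 47, q_3 = 3*8 + 1 = 25.
q_3 = 25 > 15, so the last convergent with denominator <= 15 is p_2/q_2 = 15/8.
The closest fraction with denominator <= 15 is either p_2/q_2 or the intermediate fraction (k*p_2 + p_1)/(k*q_2 + q_1) with the largest k >= 1 whose denominator stays <= 15; these approach x as k grows, and every other convergent or intermediate fraction in range is farther away.
Largest k: floor((15 - q_1)/q_2) = floor((15 - 1)/8) = 1.
That gives (1*15 + 2)/(1*8 + 1) = 17/9.
Compare the errors: |x - 15/8| = |47*8 - 15*25|/(25*8) = 1/200, and |x - 17/9| = |47*9 - 17*25|/(25*9) = 2/225.
Cross-multiplying, 1*225 = 225 < 400 = 2*200, so 1/200 is smaller: the convergent 15/8 is closer to x than 17/9.

15/8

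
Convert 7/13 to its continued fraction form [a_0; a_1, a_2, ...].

Run the Euclidean algorithm on 7 and 13; the successive quotients are the partial quotients a_0, a_1, ... (each step inverts the fractional part left over by the previous one):
  7 = 0*13 + 7, so a_0 = 0.
  13 = 1*7 + 6, so a_1 = 1.
  7 = 1*6 + 1, so a_2 = 1.
  6 = 6*1 + 0, so a_3 = 6.
The remainder reaches 0 after 4 divisions, so the expansion has 4 partial quotients, read off in order.

[0; 1, 1, 6]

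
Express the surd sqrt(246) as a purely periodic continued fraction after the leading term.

Write x_i = (sqrt(246) + m_i)/d_i with (m_0, d_0) = (0, 1). a_0 = floor(sqrt(246)) = 15, since 15^2 = 225 <= 246 < 256 = 16^2.
Iterate m_{i+1} = d_i*a_i - m_i, d_{i+1} = (246 - m_{i+1}^2)/d_i, a_{i+1} = floor((a_0 + m_{i+1})/d_{i+1}):
  m_1 = 1*15 - 0 = 15, d_1 = (246 - 15^2)/1 = 21/1 = 21, a_1 = floor((15 + 15)/21) = 1.
  m_2 = 21*1 - 15 = 6, d_2 = (246 - 6^2)/21 = 210/21 = 10, a_2 = floor((15 + 6)/10) = 2.
  m_3 = 10*2 - 6 = 14, d_3 = (246 - 14^2)/10 = 50/10 = 5, a_3 = floor((15 + 14)/5) = 5.
  m_4 = 5*5 - 14 = 11, d_4 = (246 - 11^2)/5 = 125/5 = 25, a_4 = floor((15 + 11)/25) = 1.
  m_5 = 25*1 - 11 = 14, d_5 = (246 - 14^2)/25 = 50/25 = 2, a_5 = floor((15 + 14)/2) = 14.
  m_6 = 2*14 - 14 = 14, d_6 = (246 - 14^2)/2 = 50/2 = 25, a_6 = floor((15 + 14)/25) = 1.
  m_7 = 25*1 - 14 = 11, d_7 = (246 - 11^2)/25 = 125/25 = 5, a_7 = floor((15 + 11)/5) = 5.
  m_8 = 5*5 - 11 = 14, d_8 = (246 - 14^2)/5 = 50/5 = 10, a_8 = floor((15 + 14)/10) = 2.
  m_9 = 10*2 - 14 = 6, d_9 = (246 - 6^2)/10 = 210/10 = 21, a_9 = floor((15 + 6)/21) = 1.
  m_10 = 21*1 - 6 = 15, d_10 = (246 - 15^2)/21 = 21/21 = 1, a_10 = floor((15 + 15)/1) = 30.
  m_11 = 1*30 - 15 = 15, d_11 = (246 - 15^2)/1 = 21/1 = 21: (m_11, d_11) = (m_1, d_1) = (15, 21), so from here the quotients repeat a_1, ..., a_10; the period length is 10.
Hence the expansion of sqrt(246) is a_0 = 15 followed by the repeating block 1, 2, 5, 1, 14, 1, 5, 2, 1, 30 (period 10).

[15; (1, 2, 5, 1, 14, 1, 5, 2, 1, 30)]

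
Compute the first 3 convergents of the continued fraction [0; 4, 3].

0/1, 1/4, 3/13

Using the convergent recurrence p_i = a_i*p_{i-1} + p_{i-2}, q_i = a_i*q_{i-1} + q_{i-2} with p_{-2}=0, p_{-1}=1, q_{-2}=1, q_{-1}=0:
  i=0: a_0=0, p_0 = 0*1 + 0 = 0, q_0 = 0*0 + 1 = 1.
  i=1: a_1=4, p_1 = 4*0 + 1 = 1, q_1 = 4*1 + 0 = 4.
  i=2: a_2=3, p_2 = 3*1 + 0 = 3, q_2 = 3*4 + 1 = 13.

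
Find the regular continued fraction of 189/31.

[6; 10, 3]

Run the Euclidean algorithm on 189 and 31; the successive quotients are the partial quotients a_0, a_1, ... (each step inverts the fractional part left over by the previous one):
  189 = 6*31 + 3, so a_0 = 6.
  31 = 10*3 + 1, so a_1 = 10.
  3 = 3*1 + 0, so a_2 = 3.
The remainder reaches 0 after 3 divisions, so the expansion has 3 partial quotients, read off in order.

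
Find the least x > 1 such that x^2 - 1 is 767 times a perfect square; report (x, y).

First expand sqrt(767) as a continued fraction. With x_i = (sqrt(767) + m_i)/d_i and (m_0, d_0) = (0, 1): a_0 = floor(sqrt(767)) = 27, since 27^2 = 729 <= 767 < 784 = 28^2.
Iterate m_{i+1} = d_i*a_i - m_i, d_{i+1} = (767 - m_{i+1}^2)/d_i, a_{i+1} = floor((a_0 + m_{i+1})/d_{i+1}):
  m_1 = 1*27 - 0 = 27, d_1 = (767 - 27^2)/1 = 38/1 = 38, a_1 = floor((27 + 27)/38) = 1.
  m_2 = 38*1 - 27 = 11, d_2 = (767 - 11^2)/38 = 646/38 = 17, a_2 = floor((27 + 11)/17) = 2.
  m_3 = 17*2 - 11 = 23, d_3 = (767 - 23^2)/17 = 238/17 = 14, a_3 = floor((27 + 23)/14) = 3.
  m_4 = 14*3 - 23 = 19, d_4 = (767 - 19^2)/14 = 406/14 = 29, a_4 = floor((27 + 19)/29) = 1.
  m_5 = 29*1 - 19 = 10, d_5 = (767 - 10^2)/29 = 667/29 = 23, a_5 = floor((27 + 10)/23) = 1.
  m_6 = 23*1 - 10 = 13, d_6 = (767 - 13^2)/23 = 598/23 = 26, a_6 = floor((27 + 13)/26) = 1.
  m_7 = 26*1 - 13 = 13, d_7 = (767 - 13^2)/26 = 598/26 = 23, a_7 = floor((27 + 13)/23) = 1.
  m_8 = 23*1 - 13 = 10, d_8 = (767 - 10^2)/23 = 667/23 = 29, a_8 = floor((27 + 10)/29) = 1.
  m_9 = 29*1 - 10 = 19, d_9 = (767 - 19^2)/29 = 406/29 = 14, a_9 = floor((27 + 19)/14) = 3.
  m_10 = 14*3 - 19 = 23, d_10 = (767 - 23^2)/14 = 238/14 = 17, a_10 = floor((27 + 23)/17) = 2.
  m_11 = 17*2 - 23 = 11, d_11 = (767 - 11^2)/17 = 646/17 = 38, a_11 = floor((27 + 11)/38) = 1.
  m_12 = 38*1 - 11 = 27, d_12 = (767 - 27^2)/38 = 38/38 = 1, a_12 = floor((27 + 27)/1) = 54.
  m_13 = 1*54 - 27 = 27, d_13 = (767 - 27^2)/1 = 38/1 = 38: (m_13, d_13) = (m_1, d_1) = (27, 38), so from here the quotients repeat a_1, ..., a_12; the period length is 12.
So sqrt(767) = [27; (1, 2, 3, 1, 1, 1, 1, 1, 3, 2, 1, 54)] with period length k = 12.
k is even, so the fundamental solution of x^2 - 767y^2 = 1 is (p_{k-1}, q_{k-1}) = (p_11, q_11); compute convergents through index 11.
Convergents (p_i = a_i*p_{i-1} + p_{i-2}, q_i = a_i*q_{i-1} + q_{i-2} with p_{-2}=0, p_{-1}=1, q_{-2}=1, q_{-1}=0):
  i=0: a_0=27, p_0 = 27*1 + 0 = 27, q_0 = 27*0 + 1 = 1.
  i=1: a_1=1, p_1 = 1*27 + 1 = 28, q_1 = 1*1 + 0 = 1.
  i=2: a_2=2, p_2 = 2*28 + 27 = 83, q_2 = 2*1 + 1 = 3.
  i=3: a_3=3, p_3 = 3*83 + 28 = 277, q_3 = 3*3 + 1 = 10.
  i=4: a_4=1, p_4 = 1*277 + 83 = 360, q_4 = 1*10 + 3 = 13.
  i=5: a_5=1, p_5 = 1*360 + 277 = 637, q_5 = 1*13 + 10 = 23.
  i=6: a_6=1, p_6 = 1*637 + 360 = 997, q_6 = 1*23 + 13 = 36.
  i=7: a_7=1, p_7 = 1*997 + 637 = 1634, q_7 = 1*36 + 23 = 59.
  i=8: a_8=1, p_8 = 1*1634 + 997 = 2631, q_8 = 1*59 + 36 = 95.
  i=9: a_9=3, p_9 = 3*2631 + 1634 = 9527, q_9 = 3*95 + 59 = 344.
  i=10: a_10=2, p_10 = 2*9527 + 2631 = 21685, q_10 = 2*344 + 95 = 783.
  i=11: a_11=1, p_11 = 1*21685 + 9527 = 31212, q_11 = 1*783 + 344 = 1127.
Check: 31212^2 - 767*1127^2 = 974188944 - 974188943 = 1, so (x, y) = (31212, 1127) solves the equation, and by the theorem it is the least positive solution.

(x, y) = (31212, 1127)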